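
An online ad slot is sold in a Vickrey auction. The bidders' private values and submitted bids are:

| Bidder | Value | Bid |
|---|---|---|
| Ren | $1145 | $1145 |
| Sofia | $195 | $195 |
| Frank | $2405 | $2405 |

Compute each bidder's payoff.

Sorted high to low: Frank $2405 > Ren $1145 > Sofia $195.
Frank has the top bid and wins; the price is the second-highest bid, $1145.
Frank's payoff = $2405 − $1145 = $1260. All other bidders lose, so their payoff is 0.

Payoffs: Ren $0, Sofia $0, Frank $1260.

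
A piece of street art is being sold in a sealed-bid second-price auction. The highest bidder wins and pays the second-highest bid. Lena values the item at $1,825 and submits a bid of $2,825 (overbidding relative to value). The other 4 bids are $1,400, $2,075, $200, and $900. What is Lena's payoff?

Highest competing bid: $2,075.
Lena's bid $2,825 is the highest overall, so Lena wins and pays the second-highest bid, $2,075.
Payoff = value − price = $1,825 − $2,075 = -$250.
Overbidding won the item at a price above value — truthful bidding would have avoided this loss.

-$250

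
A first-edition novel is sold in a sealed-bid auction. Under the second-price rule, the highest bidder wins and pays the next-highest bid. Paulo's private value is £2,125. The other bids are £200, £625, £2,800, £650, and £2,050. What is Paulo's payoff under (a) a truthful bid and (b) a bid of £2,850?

The highest competing bid is £2,800.
Bidding truthfully at £2,125: the top bid is £2,800 (a rival), so Paulo loses. Payoff = £0.
Bidding £2,850: Paulo has the top bid, wins, and pays the second-highest bid £2,800. Payoff = £2,125 − £2,800 = -£675.
Deviating from a truthful bid can only lose payoff in a second-price auction — never gain.

Truthful: £0; alternative: -£675.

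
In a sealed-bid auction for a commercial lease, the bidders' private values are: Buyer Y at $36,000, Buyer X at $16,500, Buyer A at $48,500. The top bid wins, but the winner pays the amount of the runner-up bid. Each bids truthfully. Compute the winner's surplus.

Surplus = $12,500.

Sorted high to low: Buyer A $48,500; Buyer Y $36,000; Buyer X $16,500.
Buyer A wins with the top bid and pays the second-highest, $36,000.
Surplus = $48,500 − $36,000 = $12,500.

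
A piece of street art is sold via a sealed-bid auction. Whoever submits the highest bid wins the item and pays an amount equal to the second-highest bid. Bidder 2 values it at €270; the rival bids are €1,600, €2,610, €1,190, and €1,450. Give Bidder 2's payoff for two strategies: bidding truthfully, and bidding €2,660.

Truthful: €0; alternative: -€2,340.

The highest competing bid is €2,610.
Bidding truthfully at €270: the top bid is €2,610 (a rival), so Bidder 2 loses. Payoff = €0.
Bidding €2,660: Bidder 2 has the top bid, wins, and pays the second-highest bid €2,610. Payoff = €270 − €2,610 = -€2,340.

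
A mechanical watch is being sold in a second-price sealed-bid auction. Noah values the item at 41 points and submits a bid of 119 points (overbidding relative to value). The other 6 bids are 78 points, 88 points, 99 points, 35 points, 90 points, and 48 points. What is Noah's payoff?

-58 points

Highest competing bid: 99 points.
Noah's bid 119 points is the highest overall, so Noah wins and pays the second-highest bid, 99 points.
Payoff = value − price = 41 points − 99 points = -58 points.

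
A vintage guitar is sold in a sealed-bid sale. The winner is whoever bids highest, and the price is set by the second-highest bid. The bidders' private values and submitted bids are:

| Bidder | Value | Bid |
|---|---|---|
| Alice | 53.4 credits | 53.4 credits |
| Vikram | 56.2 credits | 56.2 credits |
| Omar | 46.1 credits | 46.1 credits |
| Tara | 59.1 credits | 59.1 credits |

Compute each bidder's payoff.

Payoffs: Alice 0.0 credits, Vikram 0.0 credits, Omar 0.0 credits, Tara 2.9 credits.

Bids in descending order: Tara 59.1 credits, then Vikram 56.2 credits, then Alice 53.4 credits, then Omar 46.1 credits.
Tara has the top bid and wins; the price is the second-highest bid, 56.2 credits.
Tara's payoff = 59.1 credits − 56.2 credits = 2.9 credits. All other bidders lose, so their payoff is 0.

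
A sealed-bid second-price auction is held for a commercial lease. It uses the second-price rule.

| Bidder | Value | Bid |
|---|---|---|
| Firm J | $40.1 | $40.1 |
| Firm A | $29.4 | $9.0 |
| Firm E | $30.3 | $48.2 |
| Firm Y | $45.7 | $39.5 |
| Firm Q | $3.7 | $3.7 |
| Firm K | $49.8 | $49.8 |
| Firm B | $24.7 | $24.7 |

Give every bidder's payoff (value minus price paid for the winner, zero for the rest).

Firm J $0.0, Firm A $0.0, Firm E $0.0, Firm Y $0.0, Firm Q $0.0, Firm K $1.6, Firm B $0.0.

Ranking the bids: Firm K $49.8; Firm E $48.2; Firm J $40.1; Firm Y $39.5; Firm B $24.7; Firm A $9.0; Firm Q $3.7.
Firm K has the top bid and wins; the price is the second-highest bid, $48.2.
Firm K's payoff = $49.8 − $48.2 = $1.6. All other bidders lose, so their payoff is 0.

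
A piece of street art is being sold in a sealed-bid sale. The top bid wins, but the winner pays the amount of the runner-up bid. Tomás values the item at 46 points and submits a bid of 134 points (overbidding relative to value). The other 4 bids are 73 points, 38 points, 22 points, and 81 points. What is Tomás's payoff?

Highest competing bid: 81 points.
Tomás's bid 134 points is the highest overall, so Tomás wins and pays the second-highest bid, 81 points.
Payoff = value − price = 46 points − 81 points = -35 points.
Overbidding won the item at a price above value — truthful bidding would have avoided this loss.

Tomás's payoff: -35 points.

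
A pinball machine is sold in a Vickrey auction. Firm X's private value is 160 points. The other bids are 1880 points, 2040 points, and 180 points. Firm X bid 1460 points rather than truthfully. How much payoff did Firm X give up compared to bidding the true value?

Payoff forgone: 0 points.

The highest competing bid is 2040 points.
Bidding truthfully at 160 points: the top bid is 2040 points (a rival), so Firm X loses. Payoff = 0 points.
Bidding 1460 points: the top bid is 2040 points (a rival), so Firm X loses. Payoff = 0 points.
Regret = truthful payoff − actual payoff = 0 points − 0 points = 0 points.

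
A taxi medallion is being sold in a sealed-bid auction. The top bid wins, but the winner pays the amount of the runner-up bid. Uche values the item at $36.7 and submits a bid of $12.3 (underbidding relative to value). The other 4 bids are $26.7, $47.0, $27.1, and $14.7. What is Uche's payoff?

Highest competing bid: $47.0.
Uche's bid $12.3 is not the highest, so Uche loses, pays nothing, and earns zero payoff.

Payoff = $0.0.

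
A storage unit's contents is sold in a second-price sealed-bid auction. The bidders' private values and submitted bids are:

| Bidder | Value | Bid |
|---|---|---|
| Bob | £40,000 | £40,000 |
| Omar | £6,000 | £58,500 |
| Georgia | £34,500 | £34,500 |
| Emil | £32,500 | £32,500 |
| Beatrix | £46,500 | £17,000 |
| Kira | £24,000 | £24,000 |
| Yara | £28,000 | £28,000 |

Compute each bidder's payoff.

Sorted high to low: Omar £58,500, then Bob £40,000, then Georgia £34,500, then Emil £32,500, then Yara £28,000, then Kira £24,000, then Beatrix £17,000.
Omar has the top bid and wins; the price is the second-highest bid, £40,000.
Omar's payoff = £6,000 − £40,000 = -£34,000. All other bidders lose, so their payoff is 0.

Bob £0, Omar -£34,000, Georgia £0, Emil £0, Beatrix £0, Kira £0, Yara £0.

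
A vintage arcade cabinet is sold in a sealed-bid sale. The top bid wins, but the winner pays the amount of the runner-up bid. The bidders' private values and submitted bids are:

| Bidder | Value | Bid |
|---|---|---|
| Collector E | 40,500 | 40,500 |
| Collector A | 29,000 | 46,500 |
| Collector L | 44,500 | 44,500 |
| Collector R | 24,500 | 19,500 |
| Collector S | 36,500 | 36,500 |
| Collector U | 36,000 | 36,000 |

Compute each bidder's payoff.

Payoffs: Collector E 0, Collector A -15,500, Collector L 0, Collector R 0, Collector S 0, Collector U 0.

Bids in descending order: Collector A 46,500, then Collector L 44,500, then Collector E 40,500, then Collector S 36,500, then Collector U 36,000, then Collector R 19,500.
Collector A has the top bid and wins; the price is the second-highest bid, 44,500.
Collector A's payoff = 29,000 − 44,500 = -15,500. All other bidders lose, so their payoff is 0.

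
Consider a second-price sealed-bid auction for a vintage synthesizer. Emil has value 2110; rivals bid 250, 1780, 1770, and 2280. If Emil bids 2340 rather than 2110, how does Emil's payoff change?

The highest competing bid is 2280.
Bidding truthfully at 2110: the top bid is 2280 (a rival), so Emil loses. Payoff = 0.
Bidding 2340: Emil has the top bid, wins, and pays the second-highest bid 2280. Payoff = 2110 − 2280 = -170.
Change = -170 − 0 = -170.

-170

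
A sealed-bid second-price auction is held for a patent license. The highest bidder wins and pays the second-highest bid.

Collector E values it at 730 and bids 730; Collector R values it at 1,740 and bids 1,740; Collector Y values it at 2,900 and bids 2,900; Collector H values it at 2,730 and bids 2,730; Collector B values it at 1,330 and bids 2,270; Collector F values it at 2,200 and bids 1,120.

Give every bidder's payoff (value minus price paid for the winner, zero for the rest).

Payoffs: Collector E 0, Collector R 0, Collector Y 170, Collector H 0, Collector B 0, Collector F 0.

Ordered from highest: Collector Y 2,900, then Collector H 2,730, then Collector B 2,270, then Collector R 1,740, then Collector F 1,120, then Collector E 730.
Collector Y has the top bid and wins; the price is the second-highest bid, 2,730.
Collector Y's payoff = 2,900 − 2,730 = 170. All other bidders lose, so their payoff is 0.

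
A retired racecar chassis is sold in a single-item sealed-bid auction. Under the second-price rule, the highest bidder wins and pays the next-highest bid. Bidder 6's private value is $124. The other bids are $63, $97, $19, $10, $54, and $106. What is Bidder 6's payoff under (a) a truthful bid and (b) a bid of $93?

Truthful: $18; alternative: $0.

The highest competing bid is $106.
Bidding truthfully at $124: Bidder 6 has the top bid, wins, and pays the second-highest bid $106. Payoff = $124 − $106 = $18.
Bidding $93: the top bid is $106 (a rival), so Bidder 6 loses. Payoff = $0.
Deviating from a truthful bid can only lose payoff in a second-price auction — never gain.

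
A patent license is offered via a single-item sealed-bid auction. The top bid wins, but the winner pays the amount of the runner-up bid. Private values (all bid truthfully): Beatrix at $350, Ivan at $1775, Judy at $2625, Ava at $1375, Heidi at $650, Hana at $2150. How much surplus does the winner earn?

$475

Ordered from highest: Judy $2625, then Hana $2150, then Ivan $1775, then Ava $1375, then Heidi $650, then Beatrix $350.
Judy wins with the top bid and pays the second-highest, $2150.
Surplus = $2625 − $2150 = $475.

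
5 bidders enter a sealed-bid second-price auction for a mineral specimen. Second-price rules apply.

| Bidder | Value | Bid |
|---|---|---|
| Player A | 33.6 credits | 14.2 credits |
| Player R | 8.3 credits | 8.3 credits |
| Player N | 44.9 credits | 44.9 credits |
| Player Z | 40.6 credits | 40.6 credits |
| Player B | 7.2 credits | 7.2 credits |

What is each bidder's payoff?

Bids in descending order: Player N 44.9 credits; Player Z 40.6 credits; Player A 14.2 credits; Player R 8.3 credits; Player B 7.2 credits.
Player N has the top bid and wins; the price is the second-highest bid, 40.6 credits.
Player N's payoff = 44.9 credits − 40.6 credits = 4.3 credits. All other bidders lose, so their payoff is 0.

Player A 0.0 credits, Player R 0.0 credits, Player N 4.3 credits, Player Z 0.0 credits, Player B 0.0 credits.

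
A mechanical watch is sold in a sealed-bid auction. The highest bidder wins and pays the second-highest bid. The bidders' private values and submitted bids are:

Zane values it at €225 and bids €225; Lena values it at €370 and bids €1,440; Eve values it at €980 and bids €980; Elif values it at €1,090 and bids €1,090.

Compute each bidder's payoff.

Payoffs: Zane €0, Lena -€720, Eve €0, Elif €0.

Ordered from highest: Lena €1,440; Elif €1,090; Eve €980; Zane €225.
Lena has the top bid and wins; the price is the second-highest bid, €1,090.
Lena's payoff = €370 − €1,090 = -€720. All other bidders lose, so their payoff is 0.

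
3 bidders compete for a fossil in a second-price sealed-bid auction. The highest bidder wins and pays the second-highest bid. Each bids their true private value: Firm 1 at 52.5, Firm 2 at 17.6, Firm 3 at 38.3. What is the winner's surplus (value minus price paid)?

14.2

Ordered from highest: Firm 1 52.5, then Firm 3 38.3, then Firm 2 17.6.
Firm 1 wins with the top bid and pays the second-highest, 38.3.
Surplus = 52.5 − 38.3 = 14.2.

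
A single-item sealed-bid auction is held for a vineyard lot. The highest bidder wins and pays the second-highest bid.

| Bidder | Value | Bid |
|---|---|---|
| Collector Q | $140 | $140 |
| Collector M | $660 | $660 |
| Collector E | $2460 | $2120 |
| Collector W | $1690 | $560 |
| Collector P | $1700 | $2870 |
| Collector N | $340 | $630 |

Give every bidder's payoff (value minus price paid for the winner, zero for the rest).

Payoffs: Collector Q $0, Collector M $0, Collector E $0, Collector W $0, Collector P -$420, Collector N $0.

Ranking the bids: Collector P $2870 > Collector E $2120 > Collector M $660 > Collector N $630 > Collector W $560 > Collector Q $140.
Collector P has the top bid and wins; the price is the second-highest bid, $2120.
Collector P's payoff = $1700 − $2120 = -$420. All other bidders lose, so their payoff is 0.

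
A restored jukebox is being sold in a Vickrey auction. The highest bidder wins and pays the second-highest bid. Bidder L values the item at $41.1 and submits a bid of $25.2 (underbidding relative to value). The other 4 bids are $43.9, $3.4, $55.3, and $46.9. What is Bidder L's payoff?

$0.0

Highest competing bid: $55.3.
Bidder L's bid $25.2 is not the highest, so Bidder L loses, pays nothing, and earns zero payoff.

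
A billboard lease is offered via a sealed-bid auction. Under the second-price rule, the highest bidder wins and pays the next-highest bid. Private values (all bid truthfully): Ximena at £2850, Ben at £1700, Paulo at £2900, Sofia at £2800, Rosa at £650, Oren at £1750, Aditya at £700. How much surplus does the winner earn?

Surplus = £50.

Bids in descending order: Paulo £2900 > Ximena £2850 > Sofia £2800 > Oren £1750 > Ben £1700 > Aditya £700 > Rosa £650.
Paulo wins with the top bid and pays the second-highest, £2850.
Surplus = £2900 − £2850 = £50.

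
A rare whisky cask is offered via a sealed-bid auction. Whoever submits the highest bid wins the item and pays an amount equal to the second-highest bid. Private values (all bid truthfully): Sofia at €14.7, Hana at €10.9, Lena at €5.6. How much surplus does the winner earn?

Ordered from highest: Sofia €14.7 > Hana €10.9 > Lena €5.6.
Sofia wins with the top bid and pays the second-highest, €10.9.
Surplus = €14.7 − €10.9 = €3.8.

Winner's surplus: €3.8.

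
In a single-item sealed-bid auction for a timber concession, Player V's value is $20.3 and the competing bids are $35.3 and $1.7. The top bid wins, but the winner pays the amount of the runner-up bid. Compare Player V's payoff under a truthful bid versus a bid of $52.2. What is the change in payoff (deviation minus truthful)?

Change in payoff: -$15.0.

The highest competing bid is $35.3.
Bidding truthfully at $20.3: the top bid is $35.3 (a rival), so Player V loses. Payoff = $0.0.
Bidding $52.2: Player V has the top bid, wins, and pays the second-highest bid $35.3. Payoff = $20.3 − $35.3 = -$15.0.
Change = -$15.0 − $0.0 = -$15.0.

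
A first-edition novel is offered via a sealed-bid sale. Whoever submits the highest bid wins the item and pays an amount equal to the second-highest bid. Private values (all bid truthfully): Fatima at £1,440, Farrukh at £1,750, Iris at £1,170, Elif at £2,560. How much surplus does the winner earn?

Surplus = £810.

Ranking the bids: Elif £2,560 > Farrukh £1,750 > Fatima £1,440 > Iris £1,170.
Elif wins with the top bid and pays the second-highest, £1,750.
Surplus = £2,560 − £1,750 = £810.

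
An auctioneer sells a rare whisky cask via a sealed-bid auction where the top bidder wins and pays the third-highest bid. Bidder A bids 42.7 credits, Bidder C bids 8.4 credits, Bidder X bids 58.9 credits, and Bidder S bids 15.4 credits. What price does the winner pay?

Ranking the bids: Bidder X 58.9 credits, then Bidder A 42.7 credits, then Bidder S 15.4 credits, then Bidder C 8.4 credits.
Bidder X is the highest bidder, so Bidder X wins.
Under the third-price rule, the price is the third-highest bid: 15.4 credits.

The winner pays 15.4 credits.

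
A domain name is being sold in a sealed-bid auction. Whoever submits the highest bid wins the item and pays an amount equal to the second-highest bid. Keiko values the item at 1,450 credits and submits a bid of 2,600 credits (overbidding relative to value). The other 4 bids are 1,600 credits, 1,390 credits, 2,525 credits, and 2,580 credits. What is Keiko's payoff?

Highest competing bid: 2,580 credits.
Keiko's bid 2,600 credits is the highest overall, so Keiko wins and pays the second-highest bid, 2,580 credits.
Payoff = value − price = 1,450 credits − 2,580 credits = -1,130 credits.

-1,130 credits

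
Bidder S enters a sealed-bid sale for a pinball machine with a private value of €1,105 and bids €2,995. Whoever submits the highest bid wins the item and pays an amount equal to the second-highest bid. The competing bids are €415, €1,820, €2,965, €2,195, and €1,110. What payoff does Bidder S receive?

-€1,860

Highest competing bid: €2,965.
Bidder S's bid €2,995 is the highest overall, so Bidder S wins and pays the second-highest bid, €2,965.
Payoff = value − price = €1,105 − €2,965 = -€1,860.
Overbidding won the item at a price above value — truthful bidding would have avoided this loss.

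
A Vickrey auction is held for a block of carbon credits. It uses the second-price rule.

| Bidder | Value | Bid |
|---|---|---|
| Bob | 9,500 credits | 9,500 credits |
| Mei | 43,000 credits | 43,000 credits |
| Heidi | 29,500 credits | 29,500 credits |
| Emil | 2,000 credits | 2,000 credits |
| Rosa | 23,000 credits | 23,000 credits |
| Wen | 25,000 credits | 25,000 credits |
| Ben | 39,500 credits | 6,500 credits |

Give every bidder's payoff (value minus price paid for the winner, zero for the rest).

Bob 0 credits, Mei 13,500 credits, Heidi 0 credits, Emil 0 credits, Rosa 0 credits, Wen 0 credits, Ben 0 credits.

Sorted high to low: Mei 43,000 credits; Heidi 29,500 credits; Wen 25,000 credits; Rosa 23,000 credits; Bob 9,500 credits; Ben 6,500 credits; Emil 2,000 credits.
Mei has the top bid and wins; the price is the second-highest bid, 29,500 credits.
Mei's payoff = 43,000 credits − 29,500 credits = 13,500 credits. All other bidders lose, so their payoff is 0.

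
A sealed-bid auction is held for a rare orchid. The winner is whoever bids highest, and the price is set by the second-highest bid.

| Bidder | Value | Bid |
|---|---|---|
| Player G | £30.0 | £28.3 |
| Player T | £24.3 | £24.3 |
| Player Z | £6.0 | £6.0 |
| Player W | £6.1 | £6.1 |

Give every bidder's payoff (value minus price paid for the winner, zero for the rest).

Player G £5.7, Player T £0.0, Player Z £0.0, Player W £0.0.

Ranking the bids: Player G £28.3, then Player T £24.3, then Player W £6.1, then Player Z £6.0.
Player G has the top bid and wins; the price is the second-highest bid, £24.3.
Player G's payoff = £30.0 − £24.3 = £5.7. All other bidders lose, so their payoff is 0.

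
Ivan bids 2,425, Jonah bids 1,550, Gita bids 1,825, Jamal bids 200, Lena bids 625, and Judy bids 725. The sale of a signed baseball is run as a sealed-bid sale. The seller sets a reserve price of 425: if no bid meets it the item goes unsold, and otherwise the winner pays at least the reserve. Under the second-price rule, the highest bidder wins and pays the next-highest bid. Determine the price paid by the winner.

Price paid: 1,825.

Ordered from highest: Ivan 2,425, then Gita 1,825, then Jonah 1,550, then Judy 725, then Lena 625, then Jamal 200.
Ivan has the highest bid, so Ivan wins.
The second-highest bid is 1,825, which exceeds the reserve, so that sets the price.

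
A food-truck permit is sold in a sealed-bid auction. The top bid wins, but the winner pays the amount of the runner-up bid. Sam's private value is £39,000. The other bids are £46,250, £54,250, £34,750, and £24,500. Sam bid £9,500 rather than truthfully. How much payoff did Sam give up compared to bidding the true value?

The highest competing bid is £54,250.
Bidding truthfully at £39,000: the top bid is £54,250 (a rival), so Sam loses. Payoff = £0.
Bidding £9,500: the top bid is £54,250 (a rival), so Sam loses. Payoff = £0.
Regret = truthful payoff − actual payoff = £0 − £0 = £0.

£0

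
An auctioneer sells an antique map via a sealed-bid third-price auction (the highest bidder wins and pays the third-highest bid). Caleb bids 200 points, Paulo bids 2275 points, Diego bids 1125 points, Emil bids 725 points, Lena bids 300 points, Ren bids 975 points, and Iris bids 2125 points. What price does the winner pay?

Bids in descending order: Paulo 2275 points > Iris 2125 points > Diego 1125 points > Ren 975 points > Emil 725 points > Lena 300 points > Caleb 200 points.
Paulo is the highest bidder, so Paulo wins.
Under the third-price rule, the price is the third-highest bid: 1125 points.

Price paid: 1125 points.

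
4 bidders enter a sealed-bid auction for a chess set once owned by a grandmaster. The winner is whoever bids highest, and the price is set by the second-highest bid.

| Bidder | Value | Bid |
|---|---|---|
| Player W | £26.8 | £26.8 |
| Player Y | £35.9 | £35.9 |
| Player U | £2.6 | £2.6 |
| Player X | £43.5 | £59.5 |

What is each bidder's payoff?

Ordered from highest: Player X £59.5, then Player Y £35.9, then Player W £26.8, then Player U £2.6.
Player X has the top bid and wins; the price is the second-highest bid, £35.9.
Player X's payoff = £43.5 − £35.9 = £7.6. All other bidders lose, so their payoff is 0.

Player W £0.0, Player Y £0.0, Player U £0.0, Player X £7.6.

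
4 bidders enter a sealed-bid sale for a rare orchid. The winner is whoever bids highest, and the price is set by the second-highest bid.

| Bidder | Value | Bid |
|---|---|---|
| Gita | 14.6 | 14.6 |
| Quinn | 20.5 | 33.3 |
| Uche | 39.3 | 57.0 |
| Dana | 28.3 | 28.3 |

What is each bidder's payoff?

Gita 0.0, Quinn 0.0, Uche 6.0, Dana 0.0.

Ordered from highest: Uche 57.0; Quinn 33.3; Dana 28.3; Gita 14.6.
Uche has the top bid and wins; the price is the second-highest bid, 33.3.
Uche's payoff = 39.3 − 33.3 = 6.0. All other bidders lose, so their payoff is 0.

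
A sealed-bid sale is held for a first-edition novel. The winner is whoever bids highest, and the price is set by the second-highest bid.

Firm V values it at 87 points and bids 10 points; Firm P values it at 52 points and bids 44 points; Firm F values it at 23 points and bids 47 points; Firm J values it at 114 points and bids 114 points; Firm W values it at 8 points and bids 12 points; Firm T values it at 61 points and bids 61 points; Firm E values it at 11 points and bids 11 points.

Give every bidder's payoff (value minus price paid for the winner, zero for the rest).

Ordered from highest: Firm J 114 points, then Firm T 61 points, then Firm F 47 points, then Firm P 44 points, then Firm W 12 points, then Firm E 11 points, then Firm V 10 points.
Firm J has the top bid and wins; the price is the second-highest bid, 61 points.
Firm J's payoff = 114 points − 61 points = 53 points. All other bidders lose, so their payoff is 0.

Firm V 0 points, Firm P 0 points, Firm F 0 points, Firm J 53 points, Firm W 0 points, Firm T 0 points, Firm E 0 points.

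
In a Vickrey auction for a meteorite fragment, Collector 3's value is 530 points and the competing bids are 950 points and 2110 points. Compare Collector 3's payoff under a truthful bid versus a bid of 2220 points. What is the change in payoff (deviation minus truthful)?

The highest competing bid is 2110 points.
Bidding truthfully at 530 points: the top bid is 2110 points (a rival), so Collector 3 loses. Payoff = 0 points.
Bidding 2220 points: Collector 3 has the top bid, wins, and pays the second-highest bid 2110 points. Payoff = 530 points − 2110 points = -1580 points.
Change = -1580 points − 0 points = -1580 points.
Deviating from a truthful bid can only lose payoff in a second-price auction — never gain.

Change in payoff: -1580 points.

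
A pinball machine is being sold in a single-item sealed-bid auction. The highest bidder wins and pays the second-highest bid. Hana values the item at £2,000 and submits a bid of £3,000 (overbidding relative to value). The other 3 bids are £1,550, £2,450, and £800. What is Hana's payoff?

Highest competing bid: £2,450.
Hana's bid £3,000 is the highest overall, so Hana wins and pays the second-highest bid, £2,450.
Payoff = value − price = £2,000 − £2,450 = -£450.
Overbidding won the item at a price above value — truthful bidding would have avoided this loss.

Payoff = -£450.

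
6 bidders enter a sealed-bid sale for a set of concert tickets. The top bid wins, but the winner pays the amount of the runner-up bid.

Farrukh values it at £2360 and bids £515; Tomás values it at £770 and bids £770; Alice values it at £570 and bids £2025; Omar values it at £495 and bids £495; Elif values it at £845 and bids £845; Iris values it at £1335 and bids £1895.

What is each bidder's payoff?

Sorted high to low: Alice £2025 > Iris £1895 > Elif £845 > Tomás £770 > Farrukh £515 > Omar £495.
Alice has the top bid and wins; the price is the second-highest bid, £1895.
Alice's payoff = £570 − £1895 = -£1325. All other bidders lose, so their payoff is 0.

Farrukh £0, Tomás £0, Alice -£1325, Omar £0, Elif £0, Iris £0.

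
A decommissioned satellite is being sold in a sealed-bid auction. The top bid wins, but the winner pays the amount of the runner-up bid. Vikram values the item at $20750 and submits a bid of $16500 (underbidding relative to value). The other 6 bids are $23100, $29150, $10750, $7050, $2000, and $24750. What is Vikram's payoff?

$0

Highest competing bid: $29150.
Vikram's bid $16500 is not the highest, so Vikram loses, pays nothing, and earns zero payoff.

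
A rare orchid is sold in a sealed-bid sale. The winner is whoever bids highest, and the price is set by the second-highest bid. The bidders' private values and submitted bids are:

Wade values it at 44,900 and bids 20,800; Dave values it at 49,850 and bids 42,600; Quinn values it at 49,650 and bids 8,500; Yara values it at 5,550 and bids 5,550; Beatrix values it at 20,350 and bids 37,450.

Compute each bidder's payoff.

Bids in descending order: Dave 42,600; Beatrix 37,450; Wade 20,800; Quinn 8,500; Yara 5,550.
Dave has the top bid and wins; the price is the second-highest bid, 37,450.
Dave's payoff = 49,850 − 37,450 = 12,400. All other bidders lose, so their payoff is 0.

Payoffs: Wade 0, Dave 12,400, Quinn 0, Yara 0, Beatrix 0.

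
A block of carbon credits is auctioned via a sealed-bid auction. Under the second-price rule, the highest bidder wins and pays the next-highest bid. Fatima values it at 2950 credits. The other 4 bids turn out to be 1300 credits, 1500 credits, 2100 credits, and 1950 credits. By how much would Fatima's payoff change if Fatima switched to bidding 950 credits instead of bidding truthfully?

Payoff change: -850 credits.

The highest competing bid is 2100 credits.
Bidding truthfully at 2950 credits: Fatima has the top bid, wins, and pays the second-highest bid 2100 credits. Payoff = 2950 credits − 2100 credits = 850 credits.
Bidding 950 credits: the top bid is 2100 credits (a rival), so Fatima loses. Payoff = 0 credits.
Change = 0 credits − 850 credits = -850 credits.
This is the dominant-strategy logic: truthful bidding weakly beats any alternative.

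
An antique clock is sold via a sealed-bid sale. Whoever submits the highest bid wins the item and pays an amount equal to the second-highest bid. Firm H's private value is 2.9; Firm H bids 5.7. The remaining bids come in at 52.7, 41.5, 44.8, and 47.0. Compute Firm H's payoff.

Payoff = 0.0.

Highest competing bid: 52.7.
Firm H's bid 5.7 is not the highest, so Firm H loses, pays nothing, and earns zero payoff.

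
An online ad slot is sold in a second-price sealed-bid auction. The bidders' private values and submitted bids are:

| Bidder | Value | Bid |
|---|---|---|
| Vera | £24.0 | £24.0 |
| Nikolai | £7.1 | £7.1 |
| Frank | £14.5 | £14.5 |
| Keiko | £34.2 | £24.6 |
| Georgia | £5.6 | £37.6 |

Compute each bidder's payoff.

Payoffs: Vera £0.0, Nikolai £0.0, Frank £0.0, Keiko £0.0, Georgia -£19.0.

Bids in descending order: Georgia £37.6 > Keiko £24.6 > Vera £24.0 > Frank £14.5 > Nikolai £7.1.
Georgia has the top bid and wins; the price is the second-highest bid, £24.6.
Georgia's payoff = £5.6 − £24.6 = -£19.0. All other bidders lose, so their payoff is 0.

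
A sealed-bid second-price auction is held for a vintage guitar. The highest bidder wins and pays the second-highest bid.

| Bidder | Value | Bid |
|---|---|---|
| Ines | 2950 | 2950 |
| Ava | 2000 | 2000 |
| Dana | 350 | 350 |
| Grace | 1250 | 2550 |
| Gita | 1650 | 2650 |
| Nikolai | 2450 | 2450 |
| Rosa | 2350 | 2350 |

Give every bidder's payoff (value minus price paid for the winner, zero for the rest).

Payoffs: Ines 300, Ava 0, Dana 0, Grace 0, Gita 0, Nikolai 0, Rosa 0.

Ranking the bids: Ines 2950, then Gita 2650, then Grace 2550, then Nikolai 2450, then Rosa 2350, then Ava 2000, then Dana 350.
Ines has the top bid and wins; the price is the second-highest bid, 2650.
Ines's payoff = 2950 − 2650 = 300. All other bidders lose, so their payoff is 0.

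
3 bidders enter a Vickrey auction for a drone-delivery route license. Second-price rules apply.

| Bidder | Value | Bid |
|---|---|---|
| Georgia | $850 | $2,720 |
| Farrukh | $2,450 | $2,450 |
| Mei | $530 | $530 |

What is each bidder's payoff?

Georgia -$1,600, Farrukh $0, Mei $0.

Ranking the bids: Georgia $2,720; Farrukh $2,450; Mei $530.
Georgia has the top bid and wins; the price is the second-highest bid, $2,450.
Georgia's payoff = $850 − $2,450 = -$1,600. All other bidders lose, so their payoff is 0.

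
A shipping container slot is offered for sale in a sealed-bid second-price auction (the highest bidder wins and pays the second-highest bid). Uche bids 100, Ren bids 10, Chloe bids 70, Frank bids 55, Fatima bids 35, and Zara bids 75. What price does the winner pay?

Ranking the bids: Uche 100 > Zara 75 > Chloe 70 > Frank 55 > Fatima 35 > Ren 10.
Uche is the highest bidder, so Uche wins.
Under the second-price rule, the price is the second-highest bid: 75.

The winner pays 75.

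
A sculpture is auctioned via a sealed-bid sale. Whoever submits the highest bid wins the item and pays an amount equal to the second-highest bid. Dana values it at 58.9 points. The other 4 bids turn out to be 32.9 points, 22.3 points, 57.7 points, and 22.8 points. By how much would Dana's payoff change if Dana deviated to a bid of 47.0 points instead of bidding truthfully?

The highest competing bid is 57.7 points.
Bidding truthfully at 58.9 points: Dana has the top bid, wins, and pays the second-highest bid 57.7 points. Payoff = 58.9 points − 57.7 points = 1.2 points.
Bidding 47.0 points: the top bid is 57.7 points (a rival), so Dana loses. Payoff = 0.0 points.
Change = 0.0 points − 1.2 points = -1.2 points.
Deviating from a truthful bid can only lose payoff in a second-price auction — never gain.

Payoff change: -1.2 points.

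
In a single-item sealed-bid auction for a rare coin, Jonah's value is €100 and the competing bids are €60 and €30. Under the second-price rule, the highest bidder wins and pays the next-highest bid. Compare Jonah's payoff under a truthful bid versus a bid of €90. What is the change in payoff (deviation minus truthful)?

The highest competing bid is €60.
Bidding truthfully at €100: Jonah has the top bid, wins, and pays the second-highest bid €60. Payoff = €100 − €60 = €40.
Bidding €90: Jonah has the top bid, wins, and pays the second-highest bid €60. Payoff = €100 − €60 = €40.
Change = €40 − €40 = €0.
The bid only affects whether you win, not the price — here both bids land on the same side of the top rival bid, so the deviation is payoff-neutral.

Change in payoff: €0.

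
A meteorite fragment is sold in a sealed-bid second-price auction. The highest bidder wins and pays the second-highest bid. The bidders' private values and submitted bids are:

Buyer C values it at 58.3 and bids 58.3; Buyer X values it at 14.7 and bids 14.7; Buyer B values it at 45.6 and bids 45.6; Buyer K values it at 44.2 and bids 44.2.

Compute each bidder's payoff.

Buyer C 12.7, Buyer X 0.0, Buyer B 0.0, Buyer K 0.0.

Bids in descending order: Buyer C 58.3, then Buyer B 45.6, then Buyer K 44.2, then Buyer X 14.7.
Buyer C has the top bid and wins; the price is the second-highest bid, 45.6.
Buyer C's payoff = 58.3 − 45.6 = 12.7. All other bidders lose, so their payoff is 0.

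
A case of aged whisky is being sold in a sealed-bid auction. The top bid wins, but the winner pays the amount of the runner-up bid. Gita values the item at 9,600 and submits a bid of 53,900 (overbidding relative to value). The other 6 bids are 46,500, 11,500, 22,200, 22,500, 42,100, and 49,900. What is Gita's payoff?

Highest competing bid: 49,900.
Gita's bid 53,900 is the highest overall, so Gita wins and pays the second-highest bid, 49,900.
Payoff = value − price = 9,600 − 49,900 = -40,300.
Overbidding won the item at a price above value — truthful bidding would have avoided this loss.

-40,300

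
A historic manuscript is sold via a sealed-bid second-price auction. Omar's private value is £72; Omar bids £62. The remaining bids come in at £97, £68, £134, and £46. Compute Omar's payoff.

Omar's payoff: £0.

Highest competing bid: £134.
Omar's bid £62 is not the highest, so Omar loses, pays nothing, and earns zero payoff.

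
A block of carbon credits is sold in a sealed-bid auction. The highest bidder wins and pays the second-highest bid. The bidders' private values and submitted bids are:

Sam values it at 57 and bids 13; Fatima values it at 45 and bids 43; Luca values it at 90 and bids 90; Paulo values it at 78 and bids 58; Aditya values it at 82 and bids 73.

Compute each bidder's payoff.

Payoffs: Sam 0, Fatima 0, Luca 17, Paulo 0, Aditya 0.

Sorted high to low: Luca 90 > Aditya 73 > Paulo 58 > Fatima 43 > Sam 13.
Luca has the top bid and wins; the price is the second-highest bid, 73.
Luca's payoff = 90 − 73 = 17. All other bidders lose, so their payoff is 0.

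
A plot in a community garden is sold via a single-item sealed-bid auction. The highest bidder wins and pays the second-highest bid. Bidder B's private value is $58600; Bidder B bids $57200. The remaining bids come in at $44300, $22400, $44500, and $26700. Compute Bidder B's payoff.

Highest competing bid: $44500.
Bidder B's bid $57200 is the highest overall, so Bidder B wins and pays the second-highest bid, $44500.
Payoff = value − price = $58600 − $44500 = $14100.

$14100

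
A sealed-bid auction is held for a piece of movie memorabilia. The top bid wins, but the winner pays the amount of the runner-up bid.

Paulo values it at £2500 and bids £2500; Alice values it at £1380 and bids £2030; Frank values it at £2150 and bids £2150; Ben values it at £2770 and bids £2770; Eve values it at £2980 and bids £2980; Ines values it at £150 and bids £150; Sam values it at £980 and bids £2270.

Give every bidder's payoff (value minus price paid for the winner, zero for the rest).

Ordered from highest: Eve £2980; Ben £2770; Paulo £2500; Sam £2270; Frank £2150; Alice £2030; Ines £150.
Eve has the top bid and wins; the price is the second-highest bid, £2770.
Eve's payoff = £2980 − £2770 = £210. All other bidders lose, so their payoff is 0.

Payoffs: Paulo £0, Alice £0, Frank £0, Ben £0, Eve £210, Ines £0, Sam £0.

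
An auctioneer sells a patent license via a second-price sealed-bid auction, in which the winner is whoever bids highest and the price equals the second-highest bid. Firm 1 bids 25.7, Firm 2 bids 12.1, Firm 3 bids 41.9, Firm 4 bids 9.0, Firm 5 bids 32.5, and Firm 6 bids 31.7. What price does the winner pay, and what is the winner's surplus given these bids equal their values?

Ordered from highest: Firm 3 41.9 > Firm 5 32.5 > Firm 6 31.7 > Firm 1 25.7 > Firm 2 12.1 > Firm 4 9.0.
Firm 3 is the highest bidder, so Firm 3 wins.
Under the second-price rule, the price is the second-highest bid: 32.5.
Surplus = 41.9 − 32.5 = 9.4.

The winner pays 32.5 for a surplus of 9.4.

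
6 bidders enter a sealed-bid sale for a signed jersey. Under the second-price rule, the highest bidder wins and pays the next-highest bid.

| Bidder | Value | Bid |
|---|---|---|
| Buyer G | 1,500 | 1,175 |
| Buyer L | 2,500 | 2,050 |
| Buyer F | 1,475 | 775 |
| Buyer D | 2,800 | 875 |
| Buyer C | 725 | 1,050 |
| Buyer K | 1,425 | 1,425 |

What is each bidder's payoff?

Payoffs: Buyer G 0, Buyer L 1,075, Buyer F 0, Buyer D 0, Buyer C 0, Buyer K 0.

Ordered from highest: Buyer L 2,050; Buyer K 1,425; Buyer G 1,175; Buyer C 1,050; Buyer D 875; Buyer F 775.
Buyer L has the top bid and wins; the price is the second-highest bid, 1,425.
Buyer L's payoff = 2,500 − 1,425 = 1,075. All other bidders lose, so their payoff is 0.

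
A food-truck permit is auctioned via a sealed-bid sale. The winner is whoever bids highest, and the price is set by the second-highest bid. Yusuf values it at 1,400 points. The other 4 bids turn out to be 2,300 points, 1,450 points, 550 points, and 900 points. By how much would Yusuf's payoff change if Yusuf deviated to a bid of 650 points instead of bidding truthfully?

0 points

The highest competing bid is 2,300 points.
Bidding truthfully at 1,400 points: the top bid is 2,300 points (a rival), so Yusuf loses. Payoff = 0 points.
Bidding 650 points: the top bid is 2,300 points (a rival), so Yusuf loses. Payoff = 0 points.
Change = 0 points − 0 points = 0 points.
The bid only affects whether you win, not the price — here both bids land on the same side of the top rival bid, so the deviation is payoff-neutral.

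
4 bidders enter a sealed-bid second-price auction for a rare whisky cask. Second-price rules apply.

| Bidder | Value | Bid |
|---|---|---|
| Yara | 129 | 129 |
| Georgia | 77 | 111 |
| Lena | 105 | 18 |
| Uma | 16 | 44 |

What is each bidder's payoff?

Yara 18, Georgia 0, Lena 0, Uma 0.

Bids in descending order: Yara 129, then Georgia 111, then Uma 44, then Lena 18.
Yara has the top bid and wins; the price is the second-highest bid, 111.
Yara's payoff = 129 − 111 = 18. All other bidders lose, so their payoff is 0.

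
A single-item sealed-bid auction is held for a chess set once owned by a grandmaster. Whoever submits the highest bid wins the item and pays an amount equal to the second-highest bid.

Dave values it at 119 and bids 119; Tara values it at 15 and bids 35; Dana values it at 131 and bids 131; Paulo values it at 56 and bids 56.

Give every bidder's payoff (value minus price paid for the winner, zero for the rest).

Sorted high to low: Dana 131; Dave 119; Paulo 56; Tara 35.
Dana has the top bid and wins; the price is the second-highest bid, 119.
Dana's payoff = 131 − 119 = 12. All other bidders lose, so their payoff is 0.

Dave 0, Tara 0, Dana 12, Paulo 0.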